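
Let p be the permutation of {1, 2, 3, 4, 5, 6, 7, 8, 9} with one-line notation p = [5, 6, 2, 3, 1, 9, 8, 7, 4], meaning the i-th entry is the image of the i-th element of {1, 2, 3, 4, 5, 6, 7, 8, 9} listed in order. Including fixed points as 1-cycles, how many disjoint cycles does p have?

3

The cycle decomposition is (1 5)(2 6 9 4 3)(7 8), which has 3 cycles (counting 1-cycles).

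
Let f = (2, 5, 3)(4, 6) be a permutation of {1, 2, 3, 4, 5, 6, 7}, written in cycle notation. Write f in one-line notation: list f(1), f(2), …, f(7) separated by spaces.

1 5 2 6 3 4 7

Reading each image from the cycles: 1→1, 2→5, 3→2, 4→6, 5→3, 6→4, 7→7.
Listing these in domain order gives 1 5 2 6 3 4 7.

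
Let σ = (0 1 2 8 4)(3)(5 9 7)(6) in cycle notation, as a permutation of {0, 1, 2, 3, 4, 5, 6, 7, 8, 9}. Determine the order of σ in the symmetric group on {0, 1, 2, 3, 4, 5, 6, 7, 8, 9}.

The disjoint cycles have lengths 5, 3, 1, 1.
The order is lcm(5, 3) = 15.

15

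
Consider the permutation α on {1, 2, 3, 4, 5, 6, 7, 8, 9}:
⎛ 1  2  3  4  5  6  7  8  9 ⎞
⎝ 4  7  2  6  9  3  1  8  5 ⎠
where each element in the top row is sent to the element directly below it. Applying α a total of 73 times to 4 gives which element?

6

Tracing 4 → 6 → … returns to 4 after 6 steps, so 4 lies in a 6-cycle (1 4 6 3 2 7).
On a 6-cycle, α^6 is the identity, so α^73 = α^1 there (73 ≡ 1 mod 6).
Advancing 1 step from 4: 4 → 6.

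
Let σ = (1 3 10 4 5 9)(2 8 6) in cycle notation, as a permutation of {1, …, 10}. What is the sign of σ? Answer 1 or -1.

-1

The cycle lengths are 6, 3, 1.
A cycle of length ℓ contributes ℓ−1 transpositions, so σ is a product of 5 + 2 = 7 transpositions — odd.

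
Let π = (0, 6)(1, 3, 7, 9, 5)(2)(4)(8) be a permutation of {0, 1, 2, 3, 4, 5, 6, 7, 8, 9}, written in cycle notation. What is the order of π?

10

The disjoint cycles have lengths 5, 2, 1, 1, 1.
Since disjoint cycles commute, ord(π) = lcm(5, 2) = 10.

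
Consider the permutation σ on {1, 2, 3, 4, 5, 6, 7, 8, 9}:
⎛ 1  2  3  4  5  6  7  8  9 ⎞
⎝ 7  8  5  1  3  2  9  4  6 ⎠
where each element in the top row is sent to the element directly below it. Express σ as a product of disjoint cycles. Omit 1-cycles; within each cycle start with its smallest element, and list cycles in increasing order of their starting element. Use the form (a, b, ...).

(1, 7, 9, 6, 2, 8, 4)(3, 5)

Start at 1 and follow images: 1 → 7 → 9 → 6 → 2 → 8 → 4 → 1, giving the cycle (1, 7, 9, 6, 2, 8, 4).
Repeating from the next unused element and collecting all non-trivial cycles gives (1, 7, 9, 6, 2, 8, 4)(3, 5).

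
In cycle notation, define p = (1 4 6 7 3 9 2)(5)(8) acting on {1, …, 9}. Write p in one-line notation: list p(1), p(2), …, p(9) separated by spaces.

4 1 9 6 5 7 3 8 2

Each element maps to the next entry in its cycle (wrapping to the front): 1→4, 2→1, 3→9, 4→6, 5→5, 6→7, 7→3, 8→8, 9→2.
So the one-line form is 4 1 9 6 5 7 3 8 2.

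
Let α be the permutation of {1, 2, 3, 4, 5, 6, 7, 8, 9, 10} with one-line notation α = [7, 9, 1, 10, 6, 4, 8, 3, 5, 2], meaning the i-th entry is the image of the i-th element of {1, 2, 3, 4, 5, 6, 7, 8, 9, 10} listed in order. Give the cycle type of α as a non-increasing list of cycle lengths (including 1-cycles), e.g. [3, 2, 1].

[6, 4]

The disjoint cycles are (1 7 8 3)(2 9 5 6 4 10), with lengths 6, 4 in non-increasing order.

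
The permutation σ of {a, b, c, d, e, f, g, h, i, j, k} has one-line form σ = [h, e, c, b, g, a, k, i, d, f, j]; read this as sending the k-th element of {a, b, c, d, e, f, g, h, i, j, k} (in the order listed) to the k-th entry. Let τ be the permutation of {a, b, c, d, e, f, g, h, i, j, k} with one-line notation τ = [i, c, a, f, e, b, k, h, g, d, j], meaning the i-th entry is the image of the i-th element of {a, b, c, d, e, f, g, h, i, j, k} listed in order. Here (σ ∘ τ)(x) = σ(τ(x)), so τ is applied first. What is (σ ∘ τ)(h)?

τ(h) = h, then σ(h) = i; composing gives (σ ∘ τ)(h) = i.

i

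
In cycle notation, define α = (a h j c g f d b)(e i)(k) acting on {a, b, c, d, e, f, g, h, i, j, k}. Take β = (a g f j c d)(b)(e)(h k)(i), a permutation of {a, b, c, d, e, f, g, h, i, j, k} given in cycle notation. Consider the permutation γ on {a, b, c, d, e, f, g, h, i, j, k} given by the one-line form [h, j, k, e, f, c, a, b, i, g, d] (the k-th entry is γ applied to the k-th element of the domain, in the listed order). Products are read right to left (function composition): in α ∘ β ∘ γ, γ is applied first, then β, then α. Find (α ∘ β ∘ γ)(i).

e

Apply the permutations in order: γ(i) = i, then β(i) = i, then α(i) = e. So (α ∘ β ∘ γ)(i) = e.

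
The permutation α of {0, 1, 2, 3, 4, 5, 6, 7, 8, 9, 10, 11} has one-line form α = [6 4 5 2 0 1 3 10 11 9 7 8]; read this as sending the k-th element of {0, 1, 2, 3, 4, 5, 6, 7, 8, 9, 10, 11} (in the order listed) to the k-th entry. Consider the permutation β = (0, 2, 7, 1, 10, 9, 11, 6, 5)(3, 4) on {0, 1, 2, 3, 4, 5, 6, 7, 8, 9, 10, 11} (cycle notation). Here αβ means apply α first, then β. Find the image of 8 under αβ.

(αβ)(8) = β(α(8)). α(8) = 11, then β(11) = 6. So (αβ)(8) = 6.

6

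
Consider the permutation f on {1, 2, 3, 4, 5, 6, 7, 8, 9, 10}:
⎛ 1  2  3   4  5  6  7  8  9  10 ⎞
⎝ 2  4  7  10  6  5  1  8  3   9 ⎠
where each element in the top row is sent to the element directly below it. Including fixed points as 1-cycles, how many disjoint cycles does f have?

The cycle decomposition is (1 2 4 10 9 3 7)(5 6)(8), which has 3 cycles (counting 1-cycles).

3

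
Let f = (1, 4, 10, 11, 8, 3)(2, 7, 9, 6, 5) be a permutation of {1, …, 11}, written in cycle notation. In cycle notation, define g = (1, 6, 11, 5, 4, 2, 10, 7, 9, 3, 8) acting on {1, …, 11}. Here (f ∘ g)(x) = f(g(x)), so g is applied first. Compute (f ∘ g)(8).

g(8) = 1, then f(1) = 4; composing gives (f ∘ g)(8) = 4.

4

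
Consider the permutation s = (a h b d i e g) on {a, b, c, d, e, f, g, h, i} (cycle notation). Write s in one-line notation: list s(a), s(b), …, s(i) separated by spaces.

Reading each image from the cycles: a↦h, b↦d, c↦c, d↦i, e↦g, f↦f, g↦a, h↦b, i↦e.
Listing these in domain order gives h d c i g f a b e.

h d c i g f a b e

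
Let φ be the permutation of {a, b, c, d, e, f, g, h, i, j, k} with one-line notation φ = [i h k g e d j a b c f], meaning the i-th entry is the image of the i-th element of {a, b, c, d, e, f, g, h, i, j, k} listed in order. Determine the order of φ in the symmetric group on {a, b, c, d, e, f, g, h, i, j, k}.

Writing φ as disjoint cycles, the cycle lengths are 6, 4, 1.
The order of φ is the least common multiple of its cycle lengths: lcm(6, 4) = 12.

12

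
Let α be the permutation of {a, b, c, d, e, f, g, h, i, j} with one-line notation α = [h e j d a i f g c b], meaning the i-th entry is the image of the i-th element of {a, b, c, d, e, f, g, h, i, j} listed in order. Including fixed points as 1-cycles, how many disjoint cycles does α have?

2

The cycle decomposition is (a, h, g, f, i, c, j, b, e)(d), which has 2 cycles (counting 1-cycles).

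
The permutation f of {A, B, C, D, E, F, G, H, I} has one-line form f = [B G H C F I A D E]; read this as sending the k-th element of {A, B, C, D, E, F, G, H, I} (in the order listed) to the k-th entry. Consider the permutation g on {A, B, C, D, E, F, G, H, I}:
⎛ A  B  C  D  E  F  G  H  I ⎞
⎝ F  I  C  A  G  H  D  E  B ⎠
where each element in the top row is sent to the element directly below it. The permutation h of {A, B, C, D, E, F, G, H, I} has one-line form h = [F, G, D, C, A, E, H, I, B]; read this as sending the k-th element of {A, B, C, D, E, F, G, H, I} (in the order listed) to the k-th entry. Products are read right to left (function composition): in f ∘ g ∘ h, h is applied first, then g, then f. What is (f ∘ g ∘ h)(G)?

F

Chase G: h(G) = H; g(H) = E; f(E) = F. Hence (f ∘ g ∘ h)(G) = F.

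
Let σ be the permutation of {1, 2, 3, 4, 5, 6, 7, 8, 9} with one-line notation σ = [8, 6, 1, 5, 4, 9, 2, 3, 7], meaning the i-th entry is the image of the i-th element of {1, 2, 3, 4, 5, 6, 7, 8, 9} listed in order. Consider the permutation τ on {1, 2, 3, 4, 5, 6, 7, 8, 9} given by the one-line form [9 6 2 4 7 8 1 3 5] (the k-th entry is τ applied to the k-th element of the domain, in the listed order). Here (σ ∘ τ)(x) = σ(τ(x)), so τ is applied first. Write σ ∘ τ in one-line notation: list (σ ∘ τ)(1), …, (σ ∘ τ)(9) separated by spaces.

Chase each element through τ then σ: 1 → 9 → 7; 2 → 6 → 9; 3 → 2 → 6; 4 → 4 → 5; 5 → 7 → 2; 6 → 8 → 3; 7 → 1 → 8; 8 → 3 → 1; 9 → 5 → 4.
Collecting the images, σ ∘ τ = [7 9 6 5 2 3 8 1 4].

7 9 6 5 2 3 8 1 4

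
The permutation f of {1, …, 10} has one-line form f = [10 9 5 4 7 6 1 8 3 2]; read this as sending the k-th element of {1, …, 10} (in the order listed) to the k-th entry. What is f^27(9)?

2

Tracing 9 → 3 → … returns to 9 after 7 steps, so 9 lies in a 7-cycle (1 10 2 9 3 5 7).
On a 7-cycle, f^7 is the identity, so f^27 = f^6 there (27 ≡ 6 mod 7).
Stepping 6 places around the cycle: 9 → 3 → 5 → 7 → 1 → 10 → 2.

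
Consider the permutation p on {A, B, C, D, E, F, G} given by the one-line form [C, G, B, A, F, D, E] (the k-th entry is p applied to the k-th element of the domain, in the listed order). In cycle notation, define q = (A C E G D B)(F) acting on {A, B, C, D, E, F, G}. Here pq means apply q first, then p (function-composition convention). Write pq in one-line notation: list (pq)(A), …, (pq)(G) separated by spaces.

(pq)(x) = p(q(x)). Computing each image: p(q(A)) = p(C) = B, p(q(B)) = p(A) = C, p(q(C)) = p(E) = F, p(q(D)) = p(B) = G, p(q(E)) = p(G) = E, p(q(F)) = p(F) = D, p(q(G)) = p(D) = A.
Hence pq = [B C F G E D A].

B C F G E D A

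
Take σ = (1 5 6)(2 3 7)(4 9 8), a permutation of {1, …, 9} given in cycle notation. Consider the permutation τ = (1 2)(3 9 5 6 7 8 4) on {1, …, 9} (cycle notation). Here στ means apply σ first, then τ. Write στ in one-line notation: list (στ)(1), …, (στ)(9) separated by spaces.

(στ)(x) = τ(σ(x)). Computing each image: τ(σ(1)) = τ(5) = 6, τ(σ(2)) = τ(3) = 9, τ(σ(3)) = τ(7) = 8, τ(σ(4)) = τ(9) = 5, τ(σ(5)) = τ(6) = 7, τ(σ(6)) = τ(1) = 2, τ(σ(7)) = τ(2) = 1, τ(σ(8)) = τ(4) = 3, τ(σ(9)) = τ(8) = 4.
Hence στ = [6 9 8 5 7 2 1 3 4].

6 9 8 5 7 2 1 3 4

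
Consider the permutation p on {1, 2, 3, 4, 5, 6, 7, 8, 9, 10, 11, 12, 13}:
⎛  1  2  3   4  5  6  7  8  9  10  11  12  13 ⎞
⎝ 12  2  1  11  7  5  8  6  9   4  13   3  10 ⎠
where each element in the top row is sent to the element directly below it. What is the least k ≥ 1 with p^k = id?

The disjoint-cycle form of p has cycle lengths 4, 4, 3, 1, 1.
The order of p is the least common multiple of its cycle lengths: lcm(4, 4, 3) = 12.

12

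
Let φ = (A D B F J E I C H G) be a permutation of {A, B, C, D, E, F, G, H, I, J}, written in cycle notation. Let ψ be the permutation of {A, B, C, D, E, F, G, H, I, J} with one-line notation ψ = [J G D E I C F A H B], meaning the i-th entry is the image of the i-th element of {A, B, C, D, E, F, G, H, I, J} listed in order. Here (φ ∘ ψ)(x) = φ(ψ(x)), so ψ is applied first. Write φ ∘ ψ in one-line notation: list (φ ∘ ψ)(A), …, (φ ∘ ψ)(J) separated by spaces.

For each element, apply ψ then φ: A → J → E; B → G → A; C → D → B; D → E → I; E → I → C; F → C → H; G → F → J; H → A → D; I → H → G; J → B → F.
So φ ∘ ψ in one-line form is E A B I C H J D G F.

E A B I C H J D G F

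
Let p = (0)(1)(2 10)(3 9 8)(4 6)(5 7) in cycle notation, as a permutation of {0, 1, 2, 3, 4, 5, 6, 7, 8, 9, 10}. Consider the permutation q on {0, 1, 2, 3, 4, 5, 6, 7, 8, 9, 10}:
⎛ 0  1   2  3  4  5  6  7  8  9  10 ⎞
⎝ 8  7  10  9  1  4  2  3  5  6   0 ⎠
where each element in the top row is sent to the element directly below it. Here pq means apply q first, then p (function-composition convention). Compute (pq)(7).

First apply q: q(7) = 3, then p(3) = 9. Thus (pq)(7) = 9.

9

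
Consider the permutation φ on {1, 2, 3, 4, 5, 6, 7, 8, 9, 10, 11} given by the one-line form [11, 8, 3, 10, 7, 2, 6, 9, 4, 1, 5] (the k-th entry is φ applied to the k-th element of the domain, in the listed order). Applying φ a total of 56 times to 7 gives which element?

10

Tracing 7 → 6 → … returns to 7 after 10 steps, so 7 lies in a 10-cycle (1, 11, 5, 7, 6, 2, 8, 9, 4, 10).
Powers repeat with period 10 on this cycle, and 56 mod 10 = 6, so φ^56(7) = φ^6(7).
Advancing 6 steps from 7: 7 → 6 → 2 → 8 → 9 → 4 → 10.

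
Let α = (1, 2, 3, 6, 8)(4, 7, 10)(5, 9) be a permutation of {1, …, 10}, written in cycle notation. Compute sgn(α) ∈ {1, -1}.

The cycle lengths are 5, 3, 2.
A cycle is odd iff its length is even; α has 1 even-length cycle, so sgn(α) = (−1)^1 and α is odd.

-1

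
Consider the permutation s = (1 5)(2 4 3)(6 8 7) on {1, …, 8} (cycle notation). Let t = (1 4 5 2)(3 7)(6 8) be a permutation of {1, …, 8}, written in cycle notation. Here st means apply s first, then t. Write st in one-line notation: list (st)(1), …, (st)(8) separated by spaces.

(st)(x) = t(s(x)). Computing each image: t(s(1)) = t(5) = 2, t(s(2)) = t(4) = 5, t(s(3)) = t(2) = 1, t(s(4)) = t(3) = 7, t(s(5)) = t(1) = 4, t(s(6)) = t(8) = 6, t(s(7)) = t(6) = 8, t(s(8)) = t(7) = 3.
Hence st = [2 5 1 7 4 6 8 3].

2 5 1 7 4 6 8 3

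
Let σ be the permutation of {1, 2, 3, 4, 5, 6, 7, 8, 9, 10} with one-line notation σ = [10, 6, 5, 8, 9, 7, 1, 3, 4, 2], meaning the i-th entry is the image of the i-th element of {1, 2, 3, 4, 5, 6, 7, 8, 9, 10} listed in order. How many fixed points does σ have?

No element satisfies σ(x) = x, so there are 0 fixed points.

0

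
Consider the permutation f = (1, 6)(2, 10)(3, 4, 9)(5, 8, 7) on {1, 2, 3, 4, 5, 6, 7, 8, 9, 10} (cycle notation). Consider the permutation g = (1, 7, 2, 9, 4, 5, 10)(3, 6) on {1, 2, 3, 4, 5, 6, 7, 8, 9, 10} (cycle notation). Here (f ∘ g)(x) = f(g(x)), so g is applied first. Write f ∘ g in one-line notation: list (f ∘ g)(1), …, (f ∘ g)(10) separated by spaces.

Chase each element through g then f: 1 → 7 → 5; 2 → 9 → 3; 3 → 6 → 1; 4 → 5 → 8; 5 → 10 → 2; 6 → 3 → 4; 7 → 2 → 10; 8 → 8 → 7; 9 → 4 → 9; 10 → 1 → 6.
So f ∘ g in one-line form is 5 3 1 8 2 4 10 7 9 6.

5 3 1 8 2 4 10 7 9 6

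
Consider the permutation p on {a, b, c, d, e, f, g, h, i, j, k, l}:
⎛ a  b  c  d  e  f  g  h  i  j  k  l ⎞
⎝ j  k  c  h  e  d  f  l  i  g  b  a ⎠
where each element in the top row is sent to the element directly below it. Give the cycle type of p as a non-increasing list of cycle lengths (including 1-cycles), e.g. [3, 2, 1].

[7, 2, 1, 1, 1]

The disjoint cycles are (a, j, g, f, d, h, l)(b, k)(c)(e)(i), with lengths 7, 2, 1, 1, 1 in non-increasing order.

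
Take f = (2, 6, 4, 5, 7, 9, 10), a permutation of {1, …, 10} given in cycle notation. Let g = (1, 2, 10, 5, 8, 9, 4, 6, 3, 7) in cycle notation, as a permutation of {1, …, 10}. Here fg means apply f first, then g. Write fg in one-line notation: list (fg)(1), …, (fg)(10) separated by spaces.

2 3 7 8 1 6 4 9 5 10

(fg)(x) = g(f(x)). Computing each image: g(f(1)) = g(1) = 2, g(f(2)) = g(6) = 3, g(f(3)) = g(3) = 7, g(f(4)) = g(5) = 8, g(f(5)) = g(7) = 1, g(f(6)) = g(4) = 6, g(f(7)) = g(9) = 4, g(f(8)) = g(8) = 9, g(f(9)) = g(10) = 5, g(f(10)) = g(2) = 10.
Hence fg = [2 3 7 8 1 6 4 9 5 10].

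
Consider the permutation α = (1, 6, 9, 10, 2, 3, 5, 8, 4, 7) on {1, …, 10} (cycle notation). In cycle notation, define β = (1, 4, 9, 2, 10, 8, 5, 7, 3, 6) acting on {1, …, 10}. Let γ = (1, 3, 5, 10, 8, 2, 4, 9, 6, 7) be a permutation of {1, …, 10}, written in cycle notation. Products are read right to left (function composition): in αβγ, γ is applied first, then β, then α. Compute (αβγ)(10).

Chase 10: γ(10) = 8; β(8) = 5; α(5) = 8. Hence (αβγ)(10) = 8.

8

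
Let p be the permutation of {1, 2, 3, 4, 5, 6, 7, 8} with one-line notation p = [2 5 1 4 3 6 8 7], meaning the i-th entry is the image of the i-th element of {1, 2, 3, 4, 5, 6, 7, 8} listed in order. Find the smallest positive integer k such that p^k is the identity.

4

The disjoint-cycle form of p has cycle lengths 4, 2, 1, 1.
The order is lcm(4, 2) = 4.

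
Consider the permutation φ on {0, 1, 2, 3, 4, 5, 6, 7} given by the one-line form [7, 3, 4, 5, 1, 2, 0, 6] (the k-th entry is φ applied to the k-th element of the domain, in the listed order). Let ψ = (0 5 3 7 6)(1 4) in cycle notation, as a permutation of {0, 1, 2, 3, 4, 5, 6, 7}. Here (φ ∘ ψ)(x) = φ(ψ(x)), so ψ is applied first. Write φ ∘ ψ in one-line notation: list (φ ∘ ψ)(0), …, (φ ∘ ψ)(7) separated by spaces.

For each element, apply ψ then φ: 0 → 5 → 2; 1 → 4 → 1; 2 → 2 → 4; 3 → 7 → 6; 4 → 1 → 3; 5 → 3 → 5; 6 → 0 → 7; 7 → 6 → 0.
Collecting the images, φ ∘ ψ = [2 1 4 6 3 5 7 0].

2 1 4 6 3 5 7 0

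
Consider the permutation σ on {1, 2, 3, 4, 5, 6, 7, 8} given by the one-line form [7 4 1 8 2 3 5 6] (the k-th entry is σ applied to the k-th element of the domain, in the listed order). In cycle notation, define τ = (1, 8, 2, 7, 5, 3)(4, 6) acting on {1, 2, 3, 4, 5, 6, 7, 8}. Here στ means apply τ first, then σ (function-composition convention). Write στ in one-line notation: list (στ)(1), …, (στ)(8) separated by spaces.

(στ)(x) = σ(τ(x)). Computing each image: σ(τ(1)) = σ(8) = 6, σ(τ(2)) = σ(7) = 5, σ(τ(3)) = σ(1) = 7, σ(τ(4)) = σ(6) = 3, σ(τ(5)) = σ(3) = 1, σ(τ(6)) = σ(4) = 8, σ(τ(7)) = σ(5) = 2, σ(τ(8)) = σ(2) = 4.
Hence στ = [6 5 7 3 1 8 2 4].

6 5 7 3 1 8 2 4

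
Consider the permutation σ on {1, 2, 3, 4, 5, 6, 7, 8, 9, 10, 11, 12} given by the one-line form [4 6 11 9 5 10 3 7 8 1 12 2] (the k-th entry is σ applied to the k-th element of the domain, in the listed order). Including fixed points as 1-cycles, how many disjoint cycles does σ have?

The cycle decomposition is (1 4 9 8 7 3 11 12 2 6 10)(5), which has 2 cycles (counting 1-cycles).

2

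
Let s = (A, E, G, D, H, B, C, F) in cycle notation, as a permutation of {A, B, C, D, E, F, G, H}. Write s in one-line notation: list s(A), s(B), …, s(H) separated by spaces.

Reading each image from the cycles: A→E, B→C, C→F, D→H, E→G, F→A, G→D, H→B.
So the one-line form is E C F H G A D B.

E C F H G A D B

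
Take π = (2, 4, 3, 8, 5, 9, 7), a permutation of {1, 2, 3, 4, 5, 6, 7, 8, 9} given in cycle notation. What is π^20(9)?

9 lies in the 7-cycle (2, 4, 3, 8, 5, 9, 7).
Powers repeat with period 7 on this cycle, and 20 mod 7 = 6, so π^20(9) = π^6(9).
Advancing 6 steps from 9: 9 → 7 → 2 → 4 → 3 → 8 → 5.

5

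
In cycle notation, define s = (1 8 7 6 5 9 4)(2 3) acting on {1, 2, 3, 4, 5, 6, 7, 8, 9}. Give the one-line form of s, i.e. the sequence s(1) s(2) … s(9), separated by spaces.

Image by image: 1↦8, 2↦3, 3↦2, 4↦1, 5↦9, 6↦5, 7↦6, 8↦7, 9↦4.
Listing these in domain order gives 8 3 2 1 9 5 6 7 4.

8 3 2 1 9 5 6 7 4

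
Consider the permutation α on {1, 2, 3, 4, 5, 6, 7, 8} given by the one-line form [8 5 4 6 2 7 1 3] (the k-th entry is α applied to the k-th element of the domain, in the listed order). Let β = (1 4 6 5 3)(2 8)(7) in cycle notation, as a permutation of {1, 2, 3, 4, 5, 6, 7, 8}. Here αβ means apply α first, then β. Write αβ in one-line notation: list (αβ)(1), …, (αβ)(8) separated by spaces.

For each element, apply α then β: 1 → 8 → 2; 2 → 5 → 3; 3 → 4 → 6; 4 → 6 → 5; 5 → 2 → 8; 6 → 7 → 7; 7 → 1 → 4; 8 → 3 → 1.
Collecting the images, αβ = [2 3 6 5 8 7 4 1].

2 3 6 5 8 7 4 1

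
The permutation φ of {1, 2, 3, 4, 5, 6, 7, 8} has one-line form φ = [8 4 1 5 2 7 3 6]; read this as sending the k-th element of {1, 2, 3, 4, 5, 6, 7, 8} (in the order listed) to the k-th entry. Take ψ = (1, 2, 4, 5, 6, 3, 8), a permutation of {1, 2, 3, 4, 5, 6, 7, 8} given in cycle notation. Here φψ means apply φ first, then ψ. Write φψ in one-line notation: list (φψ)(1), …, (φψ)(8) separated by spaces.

1 5 2 6 4 7 8 3

(φψ)(x) = ψ(φ(x)). Computing each image: ψ(φ(1)) = ψ(8) = 1, ψ(φ(2)) = ψ(4) = 5, ψ(φ(3)) = ψ(1) = 2, ψ(φ(4)) = ψ(5) = 6, ψ(φ(5)) = ψ(2) = 4, ψ(φ(6)) = ψ(7) = 7, ψ(φ(7)) = ψ(3) = 8, ψ(φ(8)) = ψ(6) = 3.
Hence φψ = [1 5 2 6 4 7 8 3].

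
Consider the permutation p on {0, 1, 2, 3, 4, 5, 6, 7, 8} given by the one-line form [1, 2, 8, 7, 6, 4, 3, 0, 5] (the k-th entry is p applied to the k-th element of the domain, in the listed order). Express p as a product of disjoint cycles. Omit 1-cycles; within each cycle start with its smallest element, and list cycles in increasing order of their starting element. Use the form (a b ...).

Start at 0 and follow images: 0 → 1 → 2 → 8 → 5 → 4 → 6 → 3 → 7 → 0, giving the cycle (0 1 2 8 5 4 6 3 7).
Continuing from each remaining unvisited element yields (0 1 2 8 5 4 6 3 7).

(0 1 2 8 5 4 6 3 7)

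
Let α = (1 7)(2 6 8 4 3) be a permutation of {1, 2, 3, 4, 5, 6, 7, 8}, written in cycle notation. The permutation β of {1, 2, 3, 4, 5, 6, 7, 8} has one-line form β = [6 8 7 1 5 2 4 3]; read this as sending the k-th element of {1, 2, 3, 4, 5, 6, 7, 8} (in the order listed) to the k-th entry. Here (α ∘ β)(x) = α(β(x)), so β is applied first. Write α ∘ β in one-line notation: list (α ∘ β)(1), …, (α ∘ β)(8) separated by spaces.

8 4 1 7 5 6 3 2

(α ∘ β)(x) = α(β(x)). Computing each image: α(β(1)) = α(6) = 8, α(β(2)) = α(8) = 4, α(β(3)) = α(7) = 1, α(β(4)) = α(1) = 7, α(β(5)) = α(5) = 5, α(β(6)) = α(2) = 6, α(β(7)) = α(4) = 3, α(β(8)) = α(3) = 2.
Hence α ∘ β = [8 4 1 7 5 6 3 2].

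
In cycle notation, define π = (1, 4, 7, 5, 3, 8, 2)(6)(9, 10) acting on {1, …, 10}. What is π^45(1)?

5

1 lies in the 7-cycle (1, 4, 7, 5, 3, 8, 2).
Powers repeat with period 7 on this cycle, and 45 mod 7 = 3, so π^45(1) = π^3(1).
Advancing 3 steps from 1: 1 → 4 → 7 → 5.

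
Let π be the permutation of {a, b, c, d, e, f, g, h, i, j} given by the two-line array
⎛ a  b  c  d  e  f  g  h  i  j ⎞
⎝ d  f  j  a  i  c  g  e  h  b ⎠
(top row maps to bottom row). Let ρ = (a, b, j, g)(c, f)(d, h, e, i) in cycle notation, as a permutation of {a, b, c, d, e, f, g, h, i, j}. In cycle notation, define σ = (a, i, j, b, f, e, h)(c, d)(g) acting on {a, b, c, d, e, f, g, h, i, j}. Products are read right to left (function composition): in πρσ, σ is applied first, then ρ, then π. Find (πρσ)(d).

c

Apply the permutations in order: σ(d) = c, then ρ(c) = f, then π(f) = c. So (πρσ)(d) = c.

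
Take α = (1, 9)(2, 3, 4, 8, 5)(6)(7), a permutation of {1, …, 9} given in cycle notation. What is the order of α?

10

The disjoint cycles have lengths 5, 2, 1, 1.
The order of α is the least common multiple of its cycle lengths: lcm(5, 2) = 10.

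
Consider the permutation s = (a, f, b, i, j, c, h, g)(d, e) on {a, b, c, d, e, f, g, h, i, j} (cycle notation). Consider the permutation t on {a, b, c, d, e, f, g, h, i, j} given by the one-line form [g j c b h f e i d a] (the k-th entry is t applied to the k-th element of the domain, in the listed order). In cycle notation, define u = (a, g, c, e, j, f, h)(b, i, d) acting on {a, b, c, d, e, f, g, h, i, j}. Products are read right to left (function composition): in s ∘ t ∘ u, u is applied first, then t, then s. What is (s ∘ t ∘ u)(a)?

d

Chase a: u(a) = g; t(g) = e; s(e) = d. Hence (s ∘ t ∘ u)(a) = d.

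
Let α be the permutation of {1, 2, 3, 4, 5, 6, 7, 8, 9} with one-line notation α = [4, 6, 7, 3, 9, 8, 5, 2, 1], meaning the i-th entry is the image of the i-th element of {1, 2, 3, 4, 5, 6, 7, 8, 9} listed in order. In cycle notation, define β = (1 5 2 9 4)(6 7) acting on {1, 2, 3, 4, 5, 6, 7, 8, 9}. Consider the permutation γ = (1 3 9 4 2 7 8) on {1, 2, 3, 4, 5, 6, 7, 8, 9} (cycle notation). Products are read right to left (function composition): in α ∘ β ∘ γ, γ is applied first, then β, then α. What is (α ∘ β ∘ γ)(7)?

Apply the permutations in order: γ(7) = 8, then β(8) = 8, then α(8) = 2. So (α ∘ β ∘ γ)(7) = 2.

2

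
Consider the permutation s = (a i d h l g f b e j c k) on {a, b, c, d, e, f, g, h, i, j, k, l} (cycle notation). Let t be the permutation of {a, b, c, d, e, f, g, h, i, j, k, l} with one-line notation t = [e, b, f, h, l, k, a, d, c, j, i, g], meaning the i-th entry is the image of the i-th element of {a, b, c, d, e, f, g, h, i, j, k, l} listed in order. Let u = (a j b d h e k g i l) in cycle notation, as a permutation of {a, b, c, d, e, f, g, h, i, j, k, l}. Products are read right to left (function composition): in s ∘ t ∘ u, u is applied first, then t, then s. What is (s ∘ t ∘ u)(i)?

f

Apply the permutations in order: u(i) = l, then t(l) = g, then s(g) = f. So (s ∘ t ∘ u)(i) = f.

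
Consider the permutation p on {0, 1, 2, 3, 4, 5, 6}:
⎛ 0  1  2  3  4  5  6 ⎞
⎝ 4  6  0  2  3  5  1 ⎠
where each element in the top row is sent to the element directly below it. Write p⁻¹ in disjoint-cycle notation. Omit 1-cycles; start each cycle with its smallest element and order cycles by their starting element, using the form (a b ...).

First write p in disjoint cycles: (0 4 3 2)(1 6).
The inverse reverses every cycle; in canonical form, p⁻¹ = (0 2 3 4)(1 6).

(0 2 3 4)(1 6)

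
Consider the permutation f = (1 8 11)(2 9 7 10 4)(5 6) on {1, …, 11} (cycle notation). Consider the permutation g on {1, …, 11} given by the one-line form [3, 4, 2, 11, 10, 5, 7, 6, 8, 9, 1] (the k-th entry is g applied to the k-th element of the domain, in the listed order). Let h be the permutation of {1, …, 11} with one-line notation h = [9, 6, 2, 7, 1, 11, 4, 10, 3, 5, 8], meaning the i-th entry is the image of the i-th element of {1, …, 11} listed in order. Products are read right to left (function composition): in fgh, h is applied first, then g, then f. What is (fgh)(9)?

9

Chase 9: h(9) = 3; g(3) = 2; f(2) = 9. Hence (fgh)(9) = 9.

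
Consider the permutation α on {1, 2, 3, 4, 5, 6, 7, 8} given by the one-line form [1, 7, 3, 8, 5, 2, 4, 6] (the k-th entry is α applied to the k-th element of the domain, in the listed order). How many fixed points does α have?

3

The fixed points (elements with α(x) = x) are {1, 3, 5}, so there are 3.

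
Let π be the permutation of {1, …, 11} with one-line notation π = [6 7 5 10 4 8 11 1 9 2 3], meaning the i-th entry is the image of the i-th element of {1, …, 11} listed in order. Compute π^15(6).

6

Tracing 6 → 8 → … returns to 6 after 3 steps, so 6 lies in a 3-cycle (1 6 8).
On a 3-cycle, π^3 is the identity, so π^15 = π^0 there (15 ≡ 0 mod 3).
So π^15(6) = 6.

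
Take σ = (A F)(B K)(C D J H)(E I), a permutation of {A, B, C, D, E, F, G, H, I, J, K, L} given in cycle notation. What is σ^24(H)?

H

H lies in the 4-cycle (C D J H).
Since the cycle has length 4, σ^24 acts on it the same as σ^0 (24 mod 4 = 0).
So σ^24(H) = H.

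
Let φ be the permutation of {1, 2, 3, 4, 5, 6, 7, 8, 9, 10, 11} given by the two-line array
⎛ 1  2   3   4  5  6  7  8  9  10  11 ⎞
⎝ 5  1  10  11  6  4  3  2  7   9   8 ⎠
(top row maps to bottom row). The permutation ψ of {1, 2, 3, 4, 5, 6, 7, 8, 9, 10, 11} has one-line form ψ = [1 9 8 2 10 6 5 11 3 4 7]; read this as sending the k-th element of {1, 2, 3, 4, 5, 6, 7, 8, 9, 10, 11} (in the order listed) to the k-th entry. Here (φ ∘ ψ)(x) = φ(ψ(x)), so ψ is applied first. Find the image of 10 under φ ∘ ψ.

11

(φ ∘ ψ)(10) = φ(ψ(10)). ψ(10) = 4, then φ(4) = 11. So (φ ∘ ψ)(10) = 11.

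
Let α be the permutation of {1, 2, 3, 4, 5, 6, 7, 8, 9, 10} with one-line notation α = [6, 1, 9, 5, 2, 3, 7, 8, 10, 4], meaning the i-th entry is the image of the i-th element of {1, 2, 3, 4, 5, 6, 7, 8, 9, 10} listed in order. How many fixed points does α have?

The fixed points (elements with α(x) = x) are {7, 8}, so there are 2.

2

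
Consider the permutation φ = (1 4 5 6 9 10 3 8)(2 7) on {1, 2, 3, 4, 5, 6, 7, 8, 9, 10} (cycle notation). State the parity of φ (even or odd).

even

The cycle lengths are 8, 2.
A cycle is odd iff its length is even; φ has 2 even-length cycles, so sgn(φ) = (−1)^2 and φ is even.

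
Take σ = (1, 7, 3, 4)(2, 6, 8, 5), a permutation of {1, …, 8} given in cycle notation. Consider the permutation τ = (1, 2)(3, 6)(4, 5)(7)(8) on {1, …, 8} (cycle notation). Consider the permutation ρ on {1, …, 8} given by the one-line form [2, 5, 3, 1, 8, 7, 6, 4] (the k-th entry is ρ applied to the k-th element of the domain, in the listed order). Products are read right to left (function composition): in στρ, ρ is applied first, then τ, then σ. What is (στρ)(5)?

5

Apply the permutations in order: ρ(5) = 8, then τ(8) = 8, then σ(8) = 5. So (στρ)(5) = 5.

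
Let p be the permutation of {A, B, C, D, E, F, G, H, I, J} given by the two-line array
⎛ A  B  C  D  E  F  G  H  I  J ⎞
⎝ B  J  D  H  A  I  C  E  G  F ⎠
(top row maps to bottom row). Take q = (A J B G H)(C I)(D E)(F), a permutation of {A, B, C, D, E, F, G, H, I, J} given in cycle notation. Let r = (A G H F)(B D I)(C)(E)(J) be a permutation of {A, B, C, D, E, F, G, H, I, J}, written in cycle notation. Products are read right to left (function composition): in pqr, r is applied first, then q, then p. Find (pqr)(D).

Apply the permutations in order: r(D) = I, then q(I) = C, then p(C) = D. So (pqr)(D) = D.

D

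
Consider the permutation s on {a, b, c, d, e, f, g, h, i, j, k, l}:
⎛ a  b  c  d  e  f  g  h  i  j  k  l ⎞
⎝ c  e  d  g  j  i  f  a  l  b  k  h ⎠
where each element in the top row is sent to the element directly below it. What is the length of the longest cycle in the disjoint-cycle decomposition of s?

Decomposing into disjoint cycles gives (a c d g f i l h)(b e j); the longest has length 8.

8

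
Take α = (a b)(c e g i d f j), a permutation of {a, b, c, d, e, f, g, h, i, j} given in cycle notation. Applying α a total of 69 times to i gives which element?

g

i lies in the 7-cycle (c e g i d f j).
Powers repeat with period 7 on this cycle, and 69 mod 7 = 6, so α^69(i) = α^6(i).
Stepping 6 places around the cycle: i → d → f → j → c → e → g.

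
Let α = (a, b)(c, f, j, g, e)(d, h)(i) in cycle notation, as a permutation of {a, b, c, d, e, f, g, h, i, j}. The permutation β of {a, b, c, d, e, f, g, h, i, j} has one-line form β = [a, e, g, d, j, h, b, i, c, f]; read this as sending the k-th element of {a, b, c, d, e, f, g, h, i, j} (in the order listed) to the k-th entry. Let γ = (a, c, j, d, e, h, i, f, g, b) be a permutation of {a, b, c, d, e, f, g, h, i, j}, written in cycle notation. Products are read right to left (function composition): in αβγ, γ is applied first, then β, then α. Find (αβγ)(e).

(αβγ)(e) = α(β(γ(e))). γ(e) = h, then β(h) = i, then α(i) = i, so the result is i.

i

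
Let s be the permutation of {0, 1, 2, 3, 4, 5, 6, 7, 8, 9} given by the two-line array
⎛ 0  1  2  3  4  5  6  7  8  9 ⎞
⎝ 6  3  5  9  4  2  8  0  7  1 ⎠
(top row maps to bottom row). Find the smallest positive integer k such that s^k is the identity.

12

Decomposing into disjoint cycles gives cycle lengths 4, 3, 2, 1.
The order is lcm(4, 3, 2) = 12.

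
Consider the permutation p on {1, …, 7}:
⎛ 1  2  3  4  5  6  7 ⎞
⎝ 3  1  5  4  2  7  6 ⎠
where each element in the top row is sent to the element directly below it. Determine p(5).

2

The entry below 5 in the array is 2, so p(5) = 2.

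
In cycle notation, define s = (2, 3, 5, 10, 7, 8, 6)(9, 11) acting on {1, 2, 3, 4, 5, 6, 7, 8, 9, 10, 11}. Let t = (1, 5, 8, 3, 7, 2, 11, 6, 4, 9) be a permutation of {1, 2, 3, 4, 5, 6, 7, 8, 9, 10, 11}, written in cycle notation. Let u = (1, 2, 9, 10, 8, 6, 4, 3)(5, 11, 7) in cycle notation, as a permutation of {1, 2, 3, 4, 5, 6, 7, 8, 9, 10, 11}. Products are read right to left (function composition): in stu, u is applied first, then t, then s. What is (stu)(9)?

7

Chase 9: u(9) = 10; t(10) = 10; s(10) = 7. Hence (stu)(9) = 7.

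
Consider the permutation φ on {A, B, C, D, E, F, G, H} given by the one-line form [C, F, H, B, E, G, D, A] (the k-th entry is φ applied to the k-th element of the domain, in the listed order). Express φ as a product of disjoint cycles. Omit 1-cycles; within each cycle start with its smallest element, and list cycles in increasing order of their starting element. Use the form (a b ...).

(A C H)(B F G D)

Start at A and follow images: A → C → H → A, giving the cycle (A C H).
Repeating from the next unused element and collecting all non-trivial cycles gives (A C H)(B F G D).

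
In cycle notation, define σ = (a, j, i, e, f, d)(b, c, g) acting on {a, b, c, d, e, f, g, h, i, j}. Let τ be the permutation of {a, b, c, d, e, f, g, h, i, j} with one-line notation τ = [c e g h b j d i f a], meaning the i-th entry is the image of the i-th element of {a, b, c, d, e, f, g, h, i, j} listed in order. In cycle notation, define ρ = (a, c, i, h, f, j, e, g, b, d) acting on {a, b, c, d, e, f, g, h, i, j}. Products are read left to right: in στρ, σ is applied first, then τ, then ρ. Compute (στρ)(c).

a

Apply the permutations in order: σ(c) = g, then τ(g) = d, then ρ(d) = a. So (στρ)(c) = a.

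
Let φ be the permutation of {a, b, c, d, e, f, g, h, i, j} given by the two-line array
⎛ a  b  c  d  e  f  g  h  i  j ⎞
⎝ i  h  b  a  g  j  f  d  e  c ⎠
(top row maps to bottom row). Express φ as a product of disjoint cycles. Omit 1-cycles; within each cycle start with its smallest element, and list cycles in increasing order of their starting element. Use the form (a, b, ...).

From a: a → i → e → g → f → j → c → b → h → d → a, closing the cycle (a, i, e, g, f, j, c, b, h, d).
Repeating from the next unused element and collecting all non-trivial cycles gives (a, i, e, g, f, j, c, b, h, d).

(a, i, e, g, f, j, c, b, h, d)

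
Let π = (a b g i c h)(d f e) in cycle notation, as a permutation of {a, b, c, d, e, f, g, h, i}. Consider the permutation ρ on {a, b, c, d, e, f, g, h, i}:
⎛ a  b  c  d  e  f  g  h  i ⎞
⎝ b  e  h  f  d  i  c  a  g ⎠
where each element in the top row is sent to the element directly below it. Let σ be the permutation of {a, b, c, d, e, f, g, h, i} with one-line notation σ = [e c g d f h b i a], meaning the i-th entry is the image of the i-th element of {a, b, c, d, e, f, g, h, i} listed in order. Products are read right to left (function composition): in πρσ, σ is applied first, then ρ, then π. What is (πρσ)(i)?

g

Chase i: σ(i) = a; ρ(a) = b; π(b) = g. Hence (πρσ)(i) = g.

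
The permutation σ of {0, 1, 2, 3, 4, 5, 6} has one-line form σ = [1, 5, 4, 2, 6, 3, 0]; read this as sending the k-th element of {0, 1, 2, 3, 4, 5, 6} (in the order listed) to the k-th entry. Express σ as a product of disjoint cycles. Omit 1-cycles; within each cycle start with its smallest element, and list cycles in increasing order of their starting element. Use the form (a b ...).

(0 1 5 3 2 4 6)

Iterating σ from 0 gives 0 → 1 → 5 → 3 → 2 → 4 → 6 → 0; that is the 7-cycle (0 1 5 3 2 4 6).
Repeating from the next unused element and collecting all non-trivial cycles gives (0 1 5 3 2 4 6).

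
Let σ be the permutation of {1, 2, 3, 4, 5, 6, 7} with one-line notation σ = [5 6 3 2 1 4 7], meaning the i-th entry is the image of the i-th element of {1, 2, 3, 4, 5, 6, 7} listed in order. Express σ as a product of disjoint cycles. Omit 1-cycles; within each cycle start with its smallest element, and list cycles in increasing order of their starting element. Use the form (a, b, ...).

From 1: 1 → 5 → 1, closing the cycle (1, 5).
Continuing from each remaining unvisited element yields (1, 5)(2, 6, 4).

(1, 5)(2, 6, 4)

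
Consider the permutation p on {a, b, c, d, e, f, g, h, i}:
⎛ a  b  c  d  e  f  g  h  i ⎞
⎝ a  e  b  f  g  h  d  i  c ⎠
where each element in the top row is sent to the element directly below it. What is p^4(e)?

h

Tracing e → g → … returns to e after 8 steps, so e lies in an 8-cycle (b e g d f h i c).
Advancing 4 steps from e: e → g → d → f → h.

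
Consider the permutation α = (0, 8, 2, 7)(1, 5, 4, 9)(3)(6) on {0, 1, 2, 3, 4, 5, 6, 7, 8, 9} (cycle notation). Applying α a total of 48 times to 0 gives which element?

0 lies in the 4-cycle (0, 8, 2, 7).
Since the cycle has length 4, α^48 acts on it the same as α^0 (48 mod 4 = 0).
So α^48(0) = 0.

0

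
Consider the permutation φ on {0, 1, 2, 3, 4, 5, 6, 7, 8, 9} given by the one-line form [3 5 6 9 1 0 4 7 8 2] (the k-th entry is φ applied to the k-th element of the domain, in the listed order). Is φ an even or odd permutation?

In disjoint-cycle form the cycle lengths are 8, 1, 1.
A cycle of length ℓ contributes ℓ−1 transpositions, so φ is a product of 7 transpositions — odd.

odd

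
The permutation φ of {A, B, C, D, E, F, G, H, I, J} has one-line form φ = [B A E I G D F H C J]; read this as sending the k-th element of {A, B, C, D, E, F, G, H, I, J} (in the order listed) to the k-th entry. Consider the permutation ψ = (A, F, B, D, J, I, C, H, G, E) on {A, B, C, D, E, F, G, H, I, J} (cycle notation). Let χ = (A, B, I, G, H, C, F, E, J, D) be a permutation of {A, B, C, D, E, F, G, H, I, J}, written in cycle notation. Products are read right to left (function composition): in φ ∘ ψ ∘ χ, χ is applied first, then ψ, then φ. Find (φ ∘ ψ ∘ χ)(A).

I

Chase A: χ(A) = B; ψ(B) = D; φ(D) = I. Hence (φ ∘ ψ ∘ χ)(A) = I.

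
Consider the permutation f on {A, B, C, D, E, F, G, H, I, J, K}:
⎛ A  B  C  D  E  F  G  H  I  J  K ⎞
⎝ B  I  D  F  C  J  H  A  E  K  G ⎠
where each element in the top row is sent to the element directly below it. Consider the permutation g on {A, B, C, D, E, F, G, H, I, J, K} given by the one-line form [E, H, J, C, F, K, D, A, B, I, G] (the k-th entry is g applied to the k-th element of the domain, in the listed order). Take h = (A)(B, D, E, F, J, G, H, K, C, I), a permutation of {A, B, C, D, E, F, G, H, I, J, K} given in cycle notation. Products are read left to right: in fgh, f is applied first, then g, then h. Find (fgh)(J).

(fgh)(J) = h(g(f(J))). f(J) = K, then g(K) = G, then h(G) = H, so the result is H.

H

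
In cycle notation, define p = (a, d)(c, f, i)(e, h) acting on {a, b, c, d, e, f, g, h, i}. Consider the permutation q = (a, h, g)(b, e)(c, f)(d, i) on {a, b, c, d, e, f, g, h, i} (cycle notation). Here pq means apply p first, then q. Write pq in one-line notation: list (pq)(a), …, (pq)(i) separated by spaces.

i e c h g d a b f

Chase each element through p then q: a → d → i; b → b → e; c → f → c; d → a → h; e → h → g; f → i → d; g → g → a; h → e → b; i → c → f.
Collecting the images, pq = [i e c h g d a b f].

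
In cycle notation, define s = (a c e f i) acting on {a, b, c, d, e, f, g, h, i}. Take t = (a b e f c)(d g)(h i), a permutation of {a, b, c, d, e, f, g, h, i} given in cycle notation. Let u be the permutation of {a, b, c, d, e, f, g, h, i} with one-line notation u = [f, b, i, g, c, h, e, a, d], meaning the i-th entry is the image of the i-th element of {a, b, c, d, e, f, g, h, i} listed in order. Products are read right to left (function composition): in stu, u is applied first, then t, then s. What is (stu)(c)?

Chase c: u(c) = i; t(i) = h; s(h) = h. Hence (stu)(c) = h.

h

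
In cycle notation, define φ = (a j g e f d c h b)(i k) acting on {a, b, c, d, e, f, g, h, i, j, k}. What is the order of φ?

The disjoint cycles have lengths 9, 2.
The order is lcm(9, 2) = 18.

18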